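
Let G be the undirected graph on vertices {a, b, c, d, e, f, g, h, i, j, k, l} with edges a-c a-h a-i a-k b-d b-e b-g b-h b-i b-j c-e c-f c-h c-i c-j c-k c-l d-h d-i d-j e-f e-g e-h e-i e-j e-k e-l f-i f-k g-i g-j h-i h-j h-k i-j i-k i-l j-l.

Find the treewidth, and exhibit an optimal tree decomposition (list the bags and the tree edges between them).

Every bag has size at most 5, so the width is 5 − 1 = 4 and tw(G) ≤ 4. For the lower bound, the 5 vertices {b, d, h, i, j} are pairwise adjacent, and any tree decomposition puts a clique entirely inside one bag — forcing width ≥ 4. Therefore the treewidth is 4.

Treewidth 4.
One such decomposition:
Bags: B1 = {b, e, h, i, j}  B2 = {c, e, h, i, j}  B3 = {c, e, h, i, k}  B4 = {b, d, h, i, j}  B5 = {a, c, h, i, k}  B6 = {b, e, g, i, j}  B7 = {c, e, f, i, k}  B8 = {c, e, i, j, l}
Tree: B1–B2, B2–B3, B1–B4, B3–B5, B1–B6, B3–B7, B2–B8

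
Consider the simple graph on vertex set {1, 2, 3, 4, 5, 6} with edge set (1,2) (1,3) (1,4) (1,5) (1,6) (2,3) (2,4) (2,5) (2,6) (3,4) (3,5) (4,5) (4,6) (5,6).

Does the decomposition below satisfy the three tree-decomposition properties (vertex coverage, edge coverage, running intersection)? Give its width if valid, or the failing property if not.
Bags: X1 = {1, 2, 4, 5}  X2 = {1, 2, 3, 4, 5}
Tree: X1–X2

A tree decomposition must satisfy three properties: every vertex lies in some bag; for every edge, both endpoints lie together in some bag; and for every vertex, the bags containing it form a connected subtree. Here vertex 6 appears in no bag, so the decomposition is invalid.

No — vertex 6 appears in no bag.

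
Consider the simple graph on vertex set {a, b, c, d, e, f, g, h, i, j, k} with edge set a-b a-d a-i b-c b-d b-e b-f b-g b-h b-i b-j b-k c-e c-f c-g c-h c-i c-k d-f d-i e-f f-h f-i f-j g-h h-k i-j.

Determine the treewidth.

3

A width-3 tree decomposition is:
Bags: B1 = {b, c, f, i}  B2 = {b, d, f, i}  B3 = {b, c, f, h}  B4 = {a, b, d, i}  B5 = {b, c, e, f}  B6 = {b, c, g, h}  B7 = {b, c, h, k}  B8 = {b, f, i, j}
Tree: B1–B2, B1–B3, B2–B4, B3–B5, B3–B6, B3–B7, B2–B8
Every bag has size at most 4, so the width is 4 − 1 = 3 and tw(G) ≤ 3. Conversely, {b, c, g, h} is a clique of size 4, and the vertices of any clique must share a bag in every tree decomposition; so some bag has ≥ 4 vertices and tw(G) ≥ 3. Therefore the treewidth is 3.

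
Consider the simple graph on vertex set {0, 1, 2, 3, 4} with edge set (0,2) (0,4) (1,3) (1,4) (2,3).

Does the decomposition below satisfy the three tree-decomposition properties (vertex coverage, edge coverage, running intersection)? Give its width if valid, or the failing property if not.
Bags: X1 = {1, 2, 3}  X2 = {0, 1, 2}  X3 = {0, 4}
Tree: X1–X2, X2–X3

A tree decomposition must satisfy three properties: every vertex lies in some bag; for every edge, both endpoints lie together in some bag; and for every vertex, the bags containing it form a connected subtree. Here edge (1,4) lies in no bag, so the decomposition is invalid.

No — edge (1,4) lies in no bag.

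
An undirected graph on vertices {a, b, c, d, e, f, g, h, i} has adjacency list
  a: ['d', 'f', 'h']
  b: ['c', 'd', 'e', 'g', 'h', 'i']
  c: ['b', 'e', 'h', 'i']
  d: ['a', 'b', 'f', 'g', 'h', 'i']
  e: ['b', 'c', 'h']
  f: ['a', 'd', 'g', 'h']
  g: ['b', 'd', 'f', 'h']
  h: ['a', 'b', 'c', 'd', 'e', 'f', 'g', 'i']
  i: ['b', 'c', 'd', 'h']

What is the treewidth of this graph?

A width-3 tree decomposition is:
Bags: B1 = {d, f, g, h}  B2 = {b, d, g, h}  B3 = {b, d, h, i}  B4 = {b, c, h, i}  B5 = {a, d, f, h}  B6 = {b, c, e, h}
Tree: B1–B2, B2–B3, B3–B4, B1–B5, B4–B6
Every bag has size at most 4, so the width is 4 − 1 = 3 and tw(G) ≤ 3. Conversely, {d, f, g, h} is a clique of size 4, and the vertices of any clique must share a bag in every tree decomposition; so some bag has ≥ 4 vertices and tw(G) ≥ 3. Therefore the treewidth is 3.

3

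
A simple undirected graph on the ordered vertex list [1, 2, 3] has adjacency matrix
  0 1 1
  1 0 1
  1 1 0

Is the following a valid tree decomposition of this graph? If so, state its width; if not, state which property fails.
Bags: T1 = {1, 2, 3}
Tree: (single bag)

Every vertex of G appears in some bag (union = {1, 2, 3}); every edge is covered by a bag; and for each vertex v the set of bags containing v is connected in the bag tree. The decomposition is therefore valid. The largest bag has 3 vertices, so the width is 2.

Yes; width 2.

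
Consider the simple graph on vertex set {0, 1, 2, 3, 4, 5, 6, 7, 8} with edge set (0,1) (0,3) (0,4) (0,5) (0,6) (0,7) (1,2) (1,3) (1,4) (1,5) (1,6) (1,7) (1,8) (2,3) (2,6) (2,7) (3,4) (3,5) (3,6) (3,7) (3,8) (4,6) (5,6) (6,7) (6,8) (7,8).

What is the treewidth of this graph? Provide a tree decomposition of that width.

Treewidth 4.
One optimal decomposition is:
Bags: B1 = {1, 2, 3, 6, 7}  B2 = {0, 1, 3, 6, 7}  B3 = {1, 3, 6, 7, 8}  B4 = {0, 1, 3, 4, 6}  B5 = {0, 1, 3, 5, 6}
Tree: B1–B2, B1–B3, B2–B4, B4–B5

The largest bag has 5 vertices, giving width 4; this decomposition certifies tw(G) ≤ 4. Conversely, {0, 1, 3, 4, 6} is a clique of size 5, and the vertices of any clique must share a bag in every tree decomposition; so some bag has ≥ 5 vertices and tw(G) ≥ 4. Hence tw(G) = 4 exactly.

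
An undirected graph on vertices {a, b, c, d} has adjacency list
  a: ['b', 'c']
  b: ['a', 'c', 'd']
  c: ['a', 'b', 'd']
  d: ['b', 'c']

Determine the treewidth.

A width-2 tree decomposition is:
Bags: B1 = {a, b, c}  B2 = {b, c, d}
Tree: B1–B2
Each bag holds 3 vertices, so the decomposition has width 2, which upper-bounds the treewidth. Conversely, {b, c, d} is a clique of size 3, and the vertices of any clique must share a bag in every tree decomposition; so some bag has ≥ 3 vertices and tw(G) ≥ 2. Hence tw(G) = 2 exactly.

2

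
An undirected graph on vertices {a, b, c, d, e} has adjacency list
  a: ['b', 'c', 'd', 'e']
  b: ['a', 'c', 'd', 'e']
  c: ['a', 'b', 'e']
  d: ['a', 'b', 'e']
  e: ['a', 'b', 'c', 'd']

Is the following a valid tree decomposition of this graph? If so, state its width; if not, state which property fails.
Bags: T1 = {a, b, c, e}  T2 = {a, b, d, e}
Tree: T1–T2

Vertex coverage: the bags together contain {a, b, c, d, e}, the full vertex set. Edge coverage: each edge of G has both endpoints in at least one bag. Running intersection: for every vertex, the bags containing it form a connected subtree. All three properties hold, so this is a valid tree decomposition of width max|bag| − 1 = 3, and hence tw(G) ≤ 3.

Yes; width 3.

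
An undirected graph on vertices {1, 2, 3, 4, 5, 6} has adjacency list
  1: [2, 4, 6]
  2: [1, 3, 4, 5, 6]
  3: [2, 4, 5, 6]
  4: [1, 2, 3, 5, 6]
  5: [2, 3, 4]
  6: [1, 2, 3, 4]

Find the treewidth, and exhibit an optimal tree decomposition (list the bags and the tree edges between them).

The largest bag has 4 vertices, giving width 3; this decomposition certifies tw(G) ≤ 3. For the lower bound, the 4 vertices {1, 2, 4, 6} are pairwise adjacent, and any tree decomposition puts a clique entirely inside one bag — forcing width ≥ 3. Combining the bounds, tw(G) = 3.

Treewidth 3.
One such decomposition:
Bags: B1 = {2, 3, 4, 5}  B2 = {2, 3, 4, 6}  B3 = {1, 2, 4, 6}
Tree: B1–B2, B2–B3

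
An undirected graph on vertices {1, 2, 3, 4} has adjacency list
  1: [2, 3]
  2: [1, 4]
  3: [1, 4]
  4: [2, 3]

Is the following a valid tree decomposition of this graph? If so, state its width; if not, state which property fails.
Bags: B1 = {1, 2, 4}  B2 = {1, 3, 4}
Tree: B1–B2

Checking the three conditions: (i) the bags cover all of {1, 2, 3, 4}; (ii) for each edge, some bag contains both endpoints; (iii) the bags containing any fixed vertex form a subtree. All hold, so the decomposition is valid with width 3 − 1 = 2.

Yes; width 2.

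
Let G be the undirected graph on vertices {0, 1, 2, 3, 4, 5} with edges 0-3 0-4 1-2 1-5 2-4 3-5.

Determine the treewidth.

2

A width-2 tree decomposition is:
Bags: B1 = {0, 2, 4}  B2 = {0, 1, 2}  B3 = {0, 1, 5}  B4 = {0, 3, 5}
Tree: B1–B2, B2–B3, B3–B4
Every bag has size at most 3, so the width is 3 − 1 = 2 and tw(G) ≤ 2. Since 0–4–2–1–5–3–0 is a cycle in G, G is not acyclic. Forests are exactly the graphs of treewidth ≤ 1, so tw(G) ≥ 2. The upper and lower bounds meet at 2, so that is the treewidth.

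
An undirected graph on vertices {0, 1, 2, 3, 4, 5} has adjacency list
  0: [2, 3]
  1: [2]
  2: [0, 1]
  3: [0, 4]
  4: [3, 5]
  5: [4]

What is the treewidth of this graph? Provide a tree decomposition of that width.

Treewidth 1.
One such decomposition:
Bags: B1 = {4, 5}  B2 = {3, 4}  B3 = {0, 3}  B4 = {0, 2}  B5 = {1, 2}
Tree: B1–B2, B2–B3, B3–B4, B4–B5

The largest bag has 2 vertices, giving width 1; this decomposition certifies tw(G) ≤ 1. Since G has at least one edge (e.g. 5–4), it is not an edgeless graph, so tw(G) ≥ 1. The upper and lower bounds meet at 1, so that is the treewidth.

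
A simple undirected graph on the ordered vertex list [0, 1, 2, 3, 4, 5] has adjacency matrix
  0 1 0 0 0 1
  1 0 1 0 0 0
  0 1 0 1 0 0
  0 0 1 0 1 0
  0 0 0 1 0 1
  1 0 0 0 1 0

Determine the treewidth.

A width-2 tree decomposition is:
Bags: B1 = {1, 2, 3}  B2 = {0, 1, 3}  B3 = {0, 3, 5}  B4 = {3, 4, 5}
Tree: B1–B2, B2–B3, B3–B4
Each bag holds 3 vertices, so the decomposition has width 2, which upper-bounds the treewidth. For the lower bound, G contains the cycle 3–2–1–0–5–4–3, so G is not a forest; only forests have treewidth ≤ 1, hence tw(G) ≥ 2. Therefore the treewidth is 2.

2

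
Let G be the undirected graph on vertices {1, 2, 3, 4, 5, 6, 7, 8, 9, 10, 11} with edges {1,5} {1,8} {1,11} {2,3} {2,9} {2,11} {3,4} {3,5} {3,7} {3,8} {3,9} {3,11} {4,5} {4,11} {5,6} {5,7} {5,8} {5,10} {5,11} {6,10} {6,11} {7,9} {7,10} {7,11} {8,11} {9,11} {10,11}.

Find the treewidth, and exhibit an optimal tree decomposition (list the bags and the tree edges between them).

Each bag holds 4 vertices, so the decomposition has width 3, which upper-bounds the treewidth. On the other hand G contains the 4-clique {2, 3, 9, 11}. A clique must lie in a single bag of any decomposition, so no decomposition can have width below 3. Hence tw(G) = 3 exactly.

Treewidth 3.
One such decomposition:
Bags: B1 = {3, 7, 9, 11}  B2 = {3, 5, 7, 11}  B3 = {5, 7, 10, 11}  B4 = {2, 3, 9, 11}  B5 = {5, 6, 10, 11}  B6 = {3, 5, 8, 11}  B7 = {3, 4, 5, 11}  B8 = {1, 5, 8, 11}
Tree: B1–B2, B2–B3, B1–B4, B3–B5, B2–B6, B2–B7, B6–B8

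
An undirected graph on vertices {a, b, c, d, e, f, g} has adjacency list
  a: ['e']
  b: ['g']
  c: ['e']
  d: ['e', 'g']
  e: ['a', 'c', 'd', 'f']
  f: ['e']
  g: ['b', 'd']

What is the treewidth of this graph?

1

A width-1 tree decomposition is:
Bags: B1 = {a, e}  B2 = {e, f}  B3 = {d, e}  B4 = {d, g}  B5 = {b, g}  B6 = {c, e}
Tree: B1–B2, B1–B3, B3–B4, B4–B5, B3–B6
The largest bag has 2 vertices, giving width 1; this decomposition certifies tw(G) ≤ 1. G has an edge, so its treewidth is at least 1. The upper and lower bounds meet at 1, so that is the treewidth.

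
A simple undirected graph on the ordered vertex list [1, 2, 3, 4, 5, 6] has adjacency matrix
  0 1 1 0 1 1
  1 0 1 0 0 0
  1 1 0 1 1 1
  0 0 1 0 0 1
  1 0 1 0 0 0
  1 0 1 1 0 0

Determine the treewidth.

A width-2 tree decomposition is:
Bags: B1 = {1, 2, 3}  B2 = {1, 3, 6}  B3 = {1, 3, 5}  B4 = {3, 4, 6}
Tree: B1–B2, B1–B3, B2–B4
Every bag has size at most 3, so the width is 3 − 1 = 2 and tw(G) ≤ 2. Conversely, {1, 2, 3} is a clique of size 3, and the vertices of any clique must share a bag in every tree decomposition; so some bag has ≥ 3 vertices and tw(G) ≥ 2. The upper and lower bounds meet at 2, so that is the treewidth.

2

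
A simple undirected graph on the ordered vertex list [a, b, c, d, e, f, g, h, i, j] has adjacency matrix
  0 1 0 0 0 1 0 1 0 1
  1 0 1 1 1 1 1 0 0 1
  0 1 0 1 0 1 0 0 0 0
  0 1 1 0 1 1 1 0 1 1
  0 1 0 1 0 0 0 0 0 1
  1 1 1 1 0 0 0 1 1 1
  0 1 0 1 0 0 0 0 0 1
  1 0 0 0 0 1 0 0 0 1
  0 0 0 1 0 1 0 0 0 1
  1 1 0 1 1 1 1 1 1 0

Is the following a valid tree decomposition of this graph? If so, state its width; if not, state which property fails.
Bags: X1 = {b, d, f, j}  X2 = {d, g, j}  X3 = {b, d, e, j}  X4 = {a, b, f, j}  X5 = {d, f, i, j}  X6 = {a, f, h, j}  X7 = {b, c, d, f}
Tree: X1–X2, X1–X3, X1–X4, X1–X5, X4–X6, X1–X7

No — edge (b,g) lies in no bag.

A tree decomposition must satisfy three properties: every vertex lies in some bag; for every edge, both endpoints lie together in some bag; and for every vertex, the bags containing it form a connected subtree. Here edge (b,g) lies in no bag, so the decomposition is invalid.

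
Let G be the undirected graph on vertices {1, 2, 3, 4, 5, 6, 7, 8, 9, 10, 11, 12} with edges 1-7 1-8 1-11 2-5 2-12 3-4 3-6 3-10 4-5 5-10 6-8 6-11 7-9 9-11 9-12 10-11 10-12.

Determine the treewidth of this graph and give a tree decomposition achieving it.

Every bag has size at most 4, so the width is 4 − 1 = 3 and tw(G) ≤ 3. For the lower bound: the 4 vertex sets {1,7,8}, {6}, {11}, {3,9,10,12} are disjoint, each induces a connected subgraph, and every pair is joined by at least one edge of G. Contracting each set to a single vertex therefore yields K_{4} as a minor, and since treewidth is minor-monotone, tw(G) ≥ tw(K_{4}) = 3. Therefore the treewidth is 3.

Treewidth 3.
One optimal decomposition is:
Bags: B1 = {1, 6, 7, 8}  B2 = {1, 6, 7, 11}  B3 = {6, 7, 9, 11}  B4 = {3, 6, 9, 11}  B5 = {3, 9, 10, 11}  B6 = {3, 9, 10, 12}  B7 = {3, 4, 10, 12}  B8 = {4, 5, 10, 12}  B9 = {2, 4, 5, 12}
Tree: B1–B2, B2–B3, B3–B4, B4–B5, B5–B6, B6–B7, B7–B8, B8–B9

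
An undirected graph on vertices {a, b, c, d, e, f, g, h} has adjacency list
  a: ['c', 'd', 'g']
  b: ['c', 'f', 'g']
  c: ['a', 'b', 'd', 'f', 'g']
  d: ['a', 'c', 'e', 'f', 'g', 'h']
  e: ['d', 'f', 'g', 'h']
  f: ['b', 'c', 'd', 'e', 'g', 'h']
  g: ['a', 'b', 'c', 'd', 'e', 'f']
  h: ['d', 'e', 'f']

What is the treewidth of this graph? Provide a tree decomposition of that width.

The largest bag has 4 vertices, giving width 3; this decomposition certifies tw(G) ≤ 3. Conversely, {a, c, d, g} is a clique of size 4, and the vertices of any clique must share a bag in every tree decomposition; so some bag has ≥ 4 vertices and tw(G) ≥ 3. The upper and lower bounds meet at 3, so that is the treewidth.

Treewidth 3.
One optimal decomposition is:
Bags: B1 = {d, e, f, g}  B2 = {c, d, f, g}  B3 = {a, c, d, g}  B4 = {d, e, f, h}  B5 = {b, c, f, g}
Tree: B1–B2, B2–B3, B1–B4, B2–B5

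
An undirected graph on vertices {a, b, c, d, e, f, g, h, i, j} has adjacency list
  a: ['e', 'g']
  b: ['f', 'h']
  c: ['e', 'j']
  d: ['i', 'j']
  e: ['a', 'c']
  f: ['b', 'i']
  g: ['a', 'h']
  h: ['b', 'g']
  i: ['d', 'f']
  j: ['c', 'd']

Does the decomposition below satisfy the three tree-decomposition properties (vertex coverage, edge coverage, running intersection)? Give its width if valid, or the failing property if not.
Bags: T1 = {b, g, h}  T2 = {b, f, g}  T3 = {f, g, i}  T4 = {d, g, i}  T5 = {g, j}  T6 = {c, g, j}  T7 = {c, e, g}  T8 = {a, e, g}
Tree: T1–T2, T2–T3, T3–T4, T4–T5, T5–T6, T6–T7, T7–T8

A tree decomposition must satisfy three properties: every vertex lies in some bag; for every edge, both endpoints lie together in some bag; and for every vertex, the bags containing it form a connected subtree. Here edge (d,j) lies in no bag, so the decomposition is invalid.

No — edge (d,j) lies in no bag.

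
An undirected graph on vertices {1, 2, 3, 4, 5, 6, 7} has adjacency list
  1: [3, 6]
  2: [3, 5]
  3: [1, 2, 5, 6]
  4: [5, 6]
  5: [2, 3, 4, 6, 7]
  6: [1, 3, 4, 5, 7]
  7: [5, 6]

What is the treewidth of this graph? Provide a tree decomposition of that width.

Treewidth 2.
One optimal decomposition is:
Bags: B1 = {3, 5, 6}  B2 = {1, 3, 6}  B3 = {5, 6, 7}  B4 = {4, 5, 6}  B5 = {2, 3, 5}
Tree: B1–B2, B1–B3, B3–B4, B1–B5

The largest bag has 3 vertices, giving width 2; this decomposition certifies tw(G) ≤ 2. Conversely, {1, 3, 6} is a clique of size 3, and the vertices of any clique must share a bag in every tree decomposition; so some bag has ≥ 3 vertices and tw(G) ≥ 2. Hence tw(G) = 2 exactly.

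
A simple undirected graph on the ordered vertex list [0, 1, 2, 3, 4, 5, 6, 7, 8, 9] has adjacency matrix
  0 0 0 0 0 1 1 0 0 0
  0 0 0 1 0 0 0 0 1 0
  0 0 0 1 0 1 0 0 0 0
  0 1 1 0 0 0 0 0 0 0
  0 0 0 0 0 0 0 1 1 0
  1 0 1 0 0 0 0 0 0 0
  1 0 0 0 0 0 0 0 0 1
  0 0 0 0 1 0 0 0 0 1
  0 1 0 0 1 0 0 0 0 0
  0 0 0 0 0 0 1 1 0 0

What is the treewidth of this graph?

2

A width-2 tree decomposition is:
Bags: B1 = {1, 3, 8}  B2 = {3, 4, 8}  B3 = {3, 4, 7}  B4 = {3, 7, 9}  B5 = {3, 6, 9}  B6 = {0, 3, 6}  B7 = {0, 3, 5}  B8 = {2, 3, 5}
Tree: B1–B2, B2–B3, B3–B4, B4–B5, B5–B6, B6–B7, B7–B8
Every bag has size at most 3, so the width is 3 − 1 = 2 and tw(G) ≤ 2. For the lower bound, G contains the cycle 3–1–8–4–7–9–6–0–5–2–3, so G is not a forest; only forests have treewidth ≤ 1, hence tw(G) ≥ 2. The upper and lower bounds meet at 2, so that is the treewidth.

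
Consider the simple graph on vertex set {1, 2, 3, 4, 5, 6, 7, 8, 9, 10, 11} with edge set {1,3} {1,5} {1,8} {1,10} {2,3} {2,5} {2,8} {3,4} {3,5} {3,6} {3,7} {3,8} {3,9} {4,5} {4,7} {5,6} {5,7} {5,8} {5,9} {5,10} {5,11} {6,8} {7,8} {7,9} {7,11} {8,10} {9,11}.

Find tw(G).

A width-3 tree decomposition is:
Bags: B1 = {3, 5, 6, 8}  B2 = {3, 5, 7, 8}  B3 = {1, 3, 5, 8}  B4 = {2, 3, 5, 8}  B5 = {3, 4, 5, 7}  B6 = {3, 5, 7, 9}  B7 = {1, 5, 8, 10}  B8 = {5, 7, 9, 11}
Tree: B1–B2, B2–B3, B1–B4, B2–B5, B2–B6, B3–B7, B6–B8
Every bag has size at most 4, so the width is 4 − 1 = 3 and tw(G) ≤ 3. On the other hand G contains the 4-clique {5, 7, 9, 11}. A clique must lie in a single bag of any decomposition, so no decomposition can have width below 3. Combining the bounds, tw(G) = 3.

3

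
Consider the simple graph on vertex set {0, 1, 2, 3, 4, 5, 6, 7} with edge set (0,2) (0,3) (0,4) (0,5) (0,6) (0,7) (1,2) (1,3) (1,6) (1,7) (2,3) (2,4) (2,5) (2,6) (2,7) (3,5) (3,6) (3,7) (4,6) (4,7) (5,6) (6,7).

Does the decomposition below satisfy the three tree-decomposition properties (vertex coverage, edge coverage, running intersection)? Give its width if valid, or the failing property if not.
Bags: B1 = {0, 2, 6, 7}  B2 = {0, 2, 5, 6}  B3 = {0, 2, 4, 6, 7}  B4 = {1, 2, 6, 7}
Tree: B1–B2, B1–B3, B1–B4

A tree decomposition must satisfy three properties: every vertex lies in some bag; for every edge, both endpoints lie together in some bag; and for every vertex, the bags containing it form a connected subtree. Here vertex 3 appears in no bag, so the decomposition is invalid.

No — vertex 3 appears in no bag.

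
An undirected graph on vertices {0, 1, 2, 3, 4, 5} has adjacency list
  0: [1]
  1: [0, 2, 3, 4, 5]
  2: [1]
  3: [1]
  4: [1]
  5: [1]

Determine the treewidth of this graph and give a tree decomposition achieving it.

The largest bag has 2 vertices, giving width 1; this decomposition certifies tw(G) ≤ 1. Any graph with an edge has treewidth ≥ 1, and G has the edge 1–5. Hence tw(G) = 1 exactly.

Treewidth 1.
Bags: B1 = {1, 5}  B2 = {1, 3}  B3 = {1, 4}  B4 = {1, 2}  B5 = {0, 1}
Tree: B1–B2, B2–B3, B3–B4, B1–B5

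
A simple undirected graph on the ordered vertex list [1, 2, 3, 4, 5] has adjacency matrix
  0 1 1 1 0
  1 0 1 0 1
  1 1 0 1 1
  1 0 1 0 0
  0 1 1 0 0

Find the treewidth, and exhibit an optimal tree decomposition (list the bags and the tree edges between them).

Treewidth 2.
Bags: B1 = {1, 2, 3}  B2 = {2, 3, 5}  B3 = {1, 3, 4}
Tree: B1–B2, B1–B3

The largest bag has 3 vertices, giving width 2; this decomposition certifies tw(G) ≤ 2. For the lower bound, the 3 vertices {1, 2, 3} are pairwise adjacent, and any tree decomposition puts a clique entirely inside one bag — forcing width ≥ 2. Therefore the treewidth is 2.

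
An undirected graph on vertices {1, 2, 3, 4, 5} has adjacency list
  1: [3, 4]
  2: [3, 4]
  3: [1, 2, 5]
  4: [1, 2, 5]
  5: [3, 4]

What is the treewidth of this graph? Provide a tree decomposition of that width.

Every bag has size at most 3, so the width is 3 − 1 = 2 and tw(G) ≤ 2. Since 2–3–1–4–2 is a cycle in G, G is not acyclic. Forests are exactly the graphs of treewidth ≤ 1, so tw(G) ≥ 2. The upper and lower bounds meet at 2, so that is the treewidth.

Treewidth 2.
One optimal decomposition is:
Bags: B1 = {2, 3, 4}  B2 = {1, 3, 4}  B3 = {3, 4, 5}
Tree: B1–B2, B2–B3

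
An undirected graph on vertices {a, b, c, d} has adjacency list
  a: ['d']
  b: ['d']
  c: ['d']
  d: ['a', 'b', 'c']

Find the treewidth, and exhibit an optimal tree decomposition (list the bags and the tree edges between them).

The largest bag has 2 vertices, giving width 1; this decomposition certifies tw(G) ≤ 1. G has an edge, so its treewidth is at least 1. Hence tw(G) = 1 exactly.

Treewidth 1.
One optimal decomposition is:
Bags: B1 = {a, d}  B2 = {c, d}  B3 = {b, d}
Tree: B1–B2, B1–B3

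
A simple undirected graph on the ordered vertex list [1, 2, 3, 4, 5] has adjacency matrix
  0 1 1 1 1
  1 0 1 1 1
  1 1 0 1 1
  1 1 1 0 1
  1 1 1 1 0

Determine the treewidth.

4

A width-4 tree decomposition is:
Bags: B1 = {1, 2, 3, 4, 5}
Tree: (single bag)
With just one bag of size 5, the width is 5 − 1 = 4, so tw(G) ≤ 4. For the lower bound, the 5 vertices {1, 2, 3, 4, 5} are pairwise adjacent, and any tree decomposition puts a clique entirely inside one bag — forcing width ≥ 4. The upper and lower bounds meet at 4, so that is the treewidth.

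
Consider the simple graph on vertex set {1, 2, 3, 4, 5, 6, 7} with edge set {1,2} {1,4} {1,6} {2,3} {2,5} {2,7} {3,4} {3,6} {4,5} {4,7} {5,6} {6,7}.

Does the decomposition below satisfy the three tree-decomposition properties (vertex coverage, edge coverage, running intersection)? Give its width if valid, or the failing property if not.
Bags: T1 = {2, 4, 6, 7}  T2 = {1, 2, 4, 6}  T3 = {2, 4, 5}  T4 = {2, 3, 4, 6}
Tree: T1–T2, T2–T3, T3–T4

A tree decomposition must satisfy three properties: every vertex lies in some bag; for every edge, both endpoints lie together in some bag; and for every vertex, the bags containing it form a connected subtree. Here edge (6,5) lies in no bag, so the decomposition is invalid.

No — edge (6,5) lies in no bag.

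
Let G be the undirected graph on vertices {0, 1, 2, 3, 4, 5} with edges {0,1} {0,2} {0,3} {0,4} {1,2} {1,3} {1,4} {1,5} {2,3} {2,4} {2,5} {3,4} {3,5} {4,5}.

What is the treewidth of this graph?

4

A width-4 tree decomposition is:
Bags: B1 = {0, 1, 2, 3, 4}  B2 = {1, 2, 3, 4, 5}
Tree: B1–B2
Every bag has size at most 5, so the width is 5 − 1 = 4 and tw(G) ≤ 4. On the other hand G contains the 5-clique {0, 1, 2, 3, 4}. A clique must lie in a single bag of any decomposition, so no decomposition can have width below 4. Therefore the treewidth is 4.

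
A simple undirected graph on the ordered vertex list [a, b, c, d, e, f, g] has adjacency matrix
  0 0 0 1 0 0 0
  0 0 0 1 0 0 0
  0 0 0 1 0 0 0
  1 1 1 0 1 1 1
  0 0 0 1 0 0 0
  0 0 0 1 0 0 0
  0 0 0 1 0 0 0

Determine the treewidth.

A width-1 tree decomposition is:
Bags: B1 = {a, d}  B2 = {d, g}  B3 = {c, d}  B4 = {b, d}  B5 = {d, e}  B6 = {d, f}
Tree: B1–B2, B2–B3, B3–B4, B1–B5, B3–B6
Each bag holds 2 vertices, so the decomposition has width 1, which upper-bounds the treewidth. Any graph with an edge has treewidth ≥ 1, and G has the edge a–d. Therefore the treewidth is 1.

1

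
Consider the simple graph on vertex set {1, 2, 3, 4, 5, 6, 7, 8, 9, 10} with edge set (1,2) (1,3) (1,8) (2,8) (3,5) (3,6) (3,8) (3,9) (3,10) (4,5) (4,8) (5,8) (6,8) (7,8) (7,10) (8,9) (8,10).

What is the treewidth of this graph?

2

A width-2 tree decomposition is:
Bags: B1 = {7, 8, 10}  B2 = {3, 8, 10}  B3 = {3, 5, 8}  B4 = {4, 5, 8}  B5 = {3, 8, 9}  B6 = {1, 3, 8}  B7 = {3, 6, 8}  B8 = {1, 2, 8}
Tree: B1–B2, B2–B3, B3–B4, B2–B5, B3–B6, B6–B7, B6–B8
The largest bag has 3 vertices, giving width 2; this decomposition certifies tw(G) ≤ 2. For the lower bound, the 3 vertices {1, 2, 8} are pairwise adjacent, and any tree decomposition puts a clique entirely inside one bag — forcing width ≥ 2. Therefore the treewidth is 2.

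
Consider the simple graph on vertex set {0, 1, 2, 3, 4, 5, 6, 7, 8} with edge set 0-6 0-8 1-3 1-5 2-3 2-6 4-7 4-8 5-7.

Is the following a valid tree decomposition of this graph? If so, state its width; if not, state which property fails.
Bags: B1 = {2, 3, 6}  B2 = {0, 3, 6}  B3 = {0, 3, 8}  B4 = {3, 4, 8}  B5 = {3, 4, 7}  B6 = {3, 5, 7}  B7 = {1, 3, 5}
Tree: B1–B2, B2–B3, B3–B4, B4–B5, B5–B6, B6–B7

Every vertex of G appears in some bag (union = {0, 1, 2, 3, 4, 5, 6, 7, 8}); every edge is covered by a bag; and for each vertex v the set of bags containing v is connected in the bag tree. The decomposition is therefore valid. The largest bag has 3 vertices, so the width is 2.

Yes; width 2.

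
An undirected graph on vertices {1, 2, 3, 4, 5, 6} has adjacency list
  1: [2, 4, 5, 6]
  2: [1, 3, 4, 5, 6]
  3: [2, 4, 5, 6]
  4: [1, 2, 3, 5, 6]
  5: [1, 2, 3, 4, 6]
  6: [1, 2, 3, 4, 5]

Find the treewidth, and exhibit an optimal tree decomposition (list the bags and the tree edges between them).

Every bag has size at most 5, so the width is 5 − 1 = 4 and tw(G) ≤ 4. Conversely, {1, 2, 4, 5, 6} is a clique of size 5, and the vertices of any clique must share a bag in every tree decomposition; so some bag has ≥ 5 vertices and tw(G) ≥ 4. The upper and lower bounds meet at 4, so that is the treewidth.

Treewidth 4.
Bags: B1 = {2, 3, 4, 5, 6}  B2 = {1, 2, 4, 5, 6}
Tree: B1–B2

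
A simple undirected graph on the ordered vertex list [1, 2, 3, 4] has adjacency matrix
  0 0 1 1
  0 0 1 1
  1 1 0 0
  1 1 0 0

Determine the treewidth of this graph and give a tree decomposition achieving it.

The largest bag has 3 vertices, giving width 2; this decomposition certifies tw(G) ≤ 2. Since 2–3–1–4–2 is a cycle in G, G is not acyclic. Forests are exactly the graphs of treewidth ≤ 1, so tw(G) ≥ 2. Combining the bounds, tw(G) = 2.

Treewidth 2.
Bags: B1 = {1, 2, 3}  B2 = {1, 2, 4}
Tree: B1–B2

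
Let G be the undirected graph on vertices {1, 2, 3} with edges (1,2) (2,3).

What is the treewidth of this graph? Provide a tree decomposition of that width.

Every bag has size at most 2, so the width is 2 − 1 = 1 and tw(G) ≤ 1. Any graph with an edge has treewidth ≥ 1, and G has the edge 2–1. Therefore the treewidth is 1.

Treewidth 1.
One such decomposition:
Bags: B1 = {1, 2}  B2 = {2, 3}
Tree: B1–B2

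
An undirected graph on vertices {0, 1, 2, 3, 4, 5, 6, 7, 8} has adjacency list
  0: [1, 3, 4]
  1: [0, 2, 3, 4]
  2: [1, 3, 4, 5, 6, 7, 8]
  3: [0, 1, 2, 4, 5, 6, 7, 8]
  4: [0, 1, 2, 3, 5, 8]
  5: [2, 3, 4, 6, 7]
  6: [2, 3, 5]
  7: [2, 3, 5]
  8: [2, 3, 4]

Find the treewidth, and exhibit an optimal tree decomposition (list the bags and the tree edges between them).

The largest bag has 4 vertices, giving width 3; this decomposition certifies tw(G) ≤ 3. For the lower bound, the 4 vertices {0, 1, 3, 4} are pairwise adjacent, and any tree decomposition puts a clique entirely inside one bag — forcing width ≥ 3. Hence tw(G) = 3 exactly.

Treewidth 3.
One optimal decomposition is:
Bags: B1 = {2, 3, 4, 8}  B2 = {1, 2, 3, 4}  B3 = {0, 1, 3, 4}  B4 = {2, 3, 4, 5}  B5 = {2, 3, 5, 6}  B6 = {2, 3, 5, 7}
Tree: B1–B2, B2–B3, B2–B4, B4–B5, B4–B6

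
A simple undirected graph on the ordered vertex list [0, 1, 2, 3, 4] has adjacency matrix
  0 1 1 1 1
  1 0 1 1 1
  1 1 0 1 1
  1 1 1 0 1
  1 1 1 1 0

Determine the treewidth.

A width-4 tree decomposition is:
Bags: B1 = {0, 1, 2, 3, 4}
Tree: (single bag)
With just one bag of size 5, the width is 5 − 1 = 4, so tw(G) ≤ 4. For the lower bound, the 5 vertices {0, 1, 2, 3, 4} are pairwise adjacent, and any tree decomposition puts a clique entirely inside one bag — forcing width ≥ 4. Combining the bounds, tw(G) = 4.

4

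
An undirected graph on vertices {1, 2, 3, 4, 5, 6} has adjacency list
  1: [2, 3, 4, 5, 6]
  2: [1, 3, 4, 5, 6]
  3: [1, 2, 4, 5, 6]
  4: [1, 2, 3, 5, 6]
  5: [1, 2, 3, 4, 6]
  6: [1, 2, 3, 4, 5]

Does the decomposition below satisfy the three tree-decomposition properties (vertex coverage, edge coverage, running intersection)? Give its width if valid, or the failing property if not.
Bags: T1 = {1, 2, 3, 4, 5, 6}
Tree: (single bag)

Yes; width 5.

Vertex coverage: the bags together contain {1, 2, 3, 4, 5, 6}, the full vertex set. Edge coverage: each edge of G has both endpoints in at least one bag. Running intersection: for every vertex, the bags containing it form a connected subtree. All three properties hold, so this is a valid tree decomposition of width max|bag| − 1 = 5, and hence tw(G) ≤ 5.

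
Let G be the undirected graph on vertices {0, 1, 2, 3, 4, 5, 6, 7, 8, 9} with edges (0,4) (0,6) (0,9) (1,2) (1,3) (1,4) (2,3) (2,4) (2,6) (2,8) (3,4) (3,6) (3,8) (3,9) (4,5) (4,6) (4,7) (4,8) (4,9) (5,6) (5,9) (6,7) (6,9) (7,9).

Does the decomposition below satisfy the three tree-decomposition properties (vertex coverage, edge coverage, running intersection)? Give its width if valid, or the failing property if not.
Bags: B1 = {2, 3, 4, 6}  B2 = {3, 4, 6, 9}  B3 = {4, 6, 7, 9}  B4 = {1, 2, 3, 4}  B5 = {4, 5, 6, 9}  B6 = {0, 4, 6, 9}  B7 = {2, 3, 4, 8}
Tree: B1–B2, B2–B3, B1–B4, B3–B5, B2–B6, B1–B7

Vertex coverage: the bags together contain {0, 1, 2, 3, 4, 5, 6, 7, 8, 9}, the full vertex set. Edge coverage: each edge of G has both endpoints in at least one bag. Running intersection: for every vertex, the bags containing it form a connected subtree. All three properties hold, so this is a valid tree decomposition of width max|bag| − 1 = 3, and hence tw(G) ≤ 3.

Yes; width 3.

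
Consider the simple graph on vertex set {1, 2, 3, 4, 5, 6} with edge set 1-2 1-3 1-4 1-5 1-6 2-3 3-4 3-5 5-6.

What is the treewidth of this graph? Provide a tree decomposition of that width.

Treewidth 2.
Bags: B1 = {1, 3, 4}  B2 = {1, 2, 3}  B3 = {1, 3, 5}  B4 = {1, 5, 6}
Tree: B1–B2, B2–B3, B3–B4

Each bag holds 3 vertices, so the decomposition has width 2, which upper-bounds the treewidth. On the other hand G contains the 3-clique {1, 2, 3}. A clique must lie in a single bag of any decomposition, so no decomposition can have width below 2. The upper and lower bounds meet at 2, so that is the treewidth.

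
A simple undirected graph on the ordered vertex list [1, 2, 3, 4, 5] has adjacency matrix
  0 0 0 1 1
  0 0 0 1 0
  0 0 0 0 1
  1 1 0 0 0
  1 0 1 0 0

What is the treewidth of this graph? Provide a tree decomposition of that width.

Every bag has size at most 2, so the width is 2 − 1 = 1 and tw(G) ≤ 1. Any graph with an edge has treewidth ≥ 1, and G has the edge 2–4. Hence tw(G) = 1 exactly.

Treewidth 1.
Bags: B1 = {2, 4}  B2 = {1, 4}  B3 = {1, 5}  B4 = {3, 5}
Tree: B1–B2, B2–B3, B3–B4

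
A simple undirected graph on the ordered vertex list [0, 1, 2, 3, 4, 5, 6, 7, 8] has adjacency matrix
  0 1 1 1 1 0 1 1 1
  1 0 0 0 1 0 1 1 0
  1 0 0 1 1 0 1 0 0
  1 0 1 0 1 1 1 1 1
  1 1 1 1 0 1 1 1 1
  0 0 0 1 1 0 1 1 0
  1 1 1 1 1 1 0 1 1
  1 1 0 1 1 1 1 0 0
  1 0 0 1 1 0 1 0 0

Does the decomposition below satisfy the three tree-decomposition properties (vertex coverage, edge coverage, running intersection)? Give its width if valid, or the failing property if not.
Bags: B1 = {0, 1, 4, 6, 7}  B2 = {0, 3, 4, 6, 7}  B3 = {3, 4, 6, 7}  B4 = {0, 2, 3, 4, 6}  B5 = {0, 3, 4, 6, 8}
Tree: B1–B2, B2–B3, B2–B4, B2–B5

No — vertex 5 appears in no bag.

A tree decomposition must satisfy three properties: every vertex lies in some bag; for every edge, both endpoints lie together in some bag; and for every vertex, the bags containing it form a connected subtree. Here vertex 5 appears in no bag, so the decomposition is invalid.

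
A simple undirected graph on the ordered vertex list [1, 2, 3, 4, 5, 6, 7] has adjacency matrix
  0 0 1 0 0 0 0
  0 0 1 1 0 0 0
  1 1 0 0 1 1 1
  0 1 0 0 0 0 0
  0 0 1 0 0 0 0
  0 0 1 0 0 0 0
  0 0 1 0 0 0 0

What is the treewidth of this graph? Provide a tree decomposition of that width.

The largest bag has 2 vertices, giving width 1; this decomposition certifies tw(G) ≤ 1. G has an edge, so its treewidth is at least 1. Hence tw(G) = 1 exactly.

Treewidth 1.
Bags: B1 = {1, 3}  B2 = {3, 6}  B3 = {3, 7}  B4 = {3, 5}  B5 = {2, 3}  B6 = {2, 4}
Tree: B1–B2, B2–B3, B3–B4, B2–B5, B5–B6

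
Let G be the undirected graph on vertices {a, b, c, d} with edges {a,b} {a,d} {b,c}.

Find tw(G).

A width-1 tree decomposition is:
Bags: B1 = {b, c}  B2 = {a, b}  B3 = {a, d}
Tree: B1–B2, B2–B3
Each bag holds 2 vertices, so the decomposition has width 1, which upper-bounds the treewidth. Since G has at least one edge (e.g. c–b), it is not an edgeless graph, so tw(G) ≥ 1. Combining the bounds, tw(G) = 1.

1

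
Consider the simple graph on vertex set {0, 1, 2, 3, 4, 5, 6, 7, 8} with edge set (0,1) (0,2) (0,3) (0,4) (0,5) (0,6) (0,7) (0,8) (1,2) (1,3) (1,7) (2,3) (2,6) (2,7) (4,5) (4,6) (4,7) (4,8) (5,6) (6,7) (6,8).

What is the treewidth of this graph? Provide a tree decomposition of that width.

Every bag has size at most 4, so the width is 4 − 1 = 3 and tw(G) ≤ 3. On the other hand G contains the 4-clique {0, 1, 2, 3}. A clique must lie in a single bag of any decomposition, so no decomposition can have width below 3. Hence tw(G) = 3 exactly.

Treewidth 3.
One such decomposition:
Bags: B1 = {0, 4, 6, 7}  B2 = {0, 4, 6, 8}  B3 = {0, 4, 5, 6}  B4 = {0, 2, 6, 7}  B5 = {0, 1, 2, 7}  B6 = {0, 1, 2, 3}
Tree: B1–B2, B2–B3, B1–B4, B4–B5, B5–B6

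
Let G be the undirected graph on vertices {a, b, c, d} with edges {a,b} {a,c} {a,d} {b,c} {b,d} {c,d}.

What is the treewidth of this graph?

3

A width-3 tree decomposition is:
Bags: B1 = {a, b, c, d}
Tree: (single bag)
A single bag containing all 4 vertices is trivially a valid decomposition of width 3. For the lower bound, the 4 vertices {a, b, c, d} are pairwise adjacent, and any tree decomposition puts a clique entirely inside one bag — forcing width ≥ 3. The upper and lower bounds meet at 3, so that is the treewidth.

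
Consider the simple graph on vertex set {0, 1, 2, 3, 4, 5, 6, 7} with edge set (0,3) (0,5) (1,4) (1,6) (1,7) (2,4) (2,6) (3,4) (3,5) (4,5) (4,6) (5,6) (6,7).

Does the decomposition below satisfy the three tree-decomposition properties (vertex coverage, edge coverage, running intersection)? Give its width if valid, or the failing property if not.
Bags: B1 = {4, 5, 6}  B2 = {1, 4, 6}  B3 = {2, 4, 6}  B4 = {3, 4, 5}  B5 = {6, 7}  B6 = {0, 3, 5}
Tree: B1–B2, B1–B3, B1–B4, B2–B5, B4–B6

No — edge (1,7) lies in no bag.

A tree decomposition must satisfy three properties: every vertex lies in some bag; for every edge, both endpoints lie together in some bag; and for every vertex, the bags containing it form a connected subtree. Here edge (1,7) lies in no bag, so the decomposition is invalid.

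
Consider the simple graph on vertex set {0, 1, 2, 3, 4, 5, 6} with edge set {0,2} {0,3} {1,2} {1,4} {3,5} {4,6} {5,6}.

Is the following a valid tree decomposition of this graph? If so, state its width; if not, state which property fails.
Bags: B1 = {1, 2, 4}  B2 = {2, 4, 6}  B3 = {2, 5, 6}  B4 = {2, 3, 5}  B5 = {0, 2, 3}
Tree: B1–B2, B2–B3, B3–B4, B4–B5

Yes; width 2.

Every vertex of G appears in some bag (union = {0, 1, 2, 3, 4, 5, 6}); every edge is covered by a bag; and for each vertex v the set of bags containing v is connected in the bag tree. The decomposition is therefore valid. The largest bag has 3 vertices, so the width is 2.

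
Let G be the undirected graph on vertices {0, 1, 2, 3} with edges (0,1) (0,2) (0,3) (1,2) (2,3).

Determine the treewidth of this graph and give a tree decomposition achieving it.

Treewidth 2.
One optimal decomposition is:
Bags: B1 = {0, 2, 3}  B2 = {0, 1, 2}
Tree: B1–B2

Every bag has size at most 3, so the width is 3 − 1 = 2 and tw(G) ≤ 2. On the other hand G contains the 3-clique {0, 1, 2}. A clique must lie in a single bag of any decomposition, so no decomposition can have width below 2. Combining the bounds, tw(G) = 2.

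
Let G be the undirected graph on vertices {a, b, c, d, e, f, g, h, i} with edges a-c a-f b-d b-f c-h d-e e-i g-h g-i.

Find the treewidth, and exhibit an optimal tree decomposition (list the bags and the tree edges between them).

Each bag holds 3 vertices, so the decomposition has width 2, which upper-bounds the treewidth. For the lower bound, G contains the cycle g–i–e–d–b–f–a–c–h–g, so G is not a forest; only forests have treewidth ≤ 1, hence tw(G) ≥ 2. The upper and lower bounds meet at 2, so that is the treewidth.

Treewidth 2.
Bags: B1 = {e, g, i}  B2 = {d, e, g}  B3 = {b, d, g}  B4 = {b, f, g}  B5 = {a, f, g}  B6 = {a, c, g}  B7 = {c, g, h}
Tree: B1–B2, B2–B3, B3–B4, B4–B5, B5–B6, B6–B7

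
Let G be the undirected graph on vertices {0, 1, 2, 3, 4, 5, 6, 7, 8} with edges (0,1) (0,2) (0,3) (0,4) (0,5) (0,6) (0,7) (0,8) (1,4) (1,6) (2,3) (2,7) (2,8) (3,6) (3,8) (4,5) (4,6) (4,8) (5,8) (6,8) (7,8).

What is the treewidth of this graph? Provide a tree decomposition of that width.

Treewidth 3.
One such decomposition:
Bags: B1 = {0, 4, 5, 8}  B2 = {0, 4, 6, 8}  B3 = {0, 3, 6, 8}  B4 = {0, 1, 4, 6}  B5 = {0, 2, 3, 8}  B6 = {0, 2, 7, 8}
Tree: B1–B2, B2–B3, B2–B4, B3–B5, B5–B6

Each bag holds 4 vertices, so the decomposition has width 3, which upper-bounds the treewidth. For the lower bound, the 4 vertices {0, 2, 3, 8} are pairwise adjacent, and any tree decomposition puts a clique entirely inside one bag — forcing width ≥ 3. Hence tw(G) = 3 exactly.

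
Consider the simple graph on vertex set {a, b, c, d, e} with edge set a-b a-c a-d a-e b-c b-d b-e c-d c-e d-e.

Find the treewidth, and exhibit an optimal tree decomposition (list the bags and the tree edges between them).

With just one bag of size 5, the width is 5 − 1 = 4, so tw(G) ≤ 4. Conversely, {a, b, c, d, e} is a clique of size 5, and the vertices of any clique must share a bag in every tree decomposition; so some bag has ≥ 5 vertices and tw(G) ≥ 4. The upper and lower bounds meet at 4, so that is the treewidth.

Treewidth 4.
One optimal decomposition is:
Bags: B1 = {a, b, c, d, e}
Tree: (single bag)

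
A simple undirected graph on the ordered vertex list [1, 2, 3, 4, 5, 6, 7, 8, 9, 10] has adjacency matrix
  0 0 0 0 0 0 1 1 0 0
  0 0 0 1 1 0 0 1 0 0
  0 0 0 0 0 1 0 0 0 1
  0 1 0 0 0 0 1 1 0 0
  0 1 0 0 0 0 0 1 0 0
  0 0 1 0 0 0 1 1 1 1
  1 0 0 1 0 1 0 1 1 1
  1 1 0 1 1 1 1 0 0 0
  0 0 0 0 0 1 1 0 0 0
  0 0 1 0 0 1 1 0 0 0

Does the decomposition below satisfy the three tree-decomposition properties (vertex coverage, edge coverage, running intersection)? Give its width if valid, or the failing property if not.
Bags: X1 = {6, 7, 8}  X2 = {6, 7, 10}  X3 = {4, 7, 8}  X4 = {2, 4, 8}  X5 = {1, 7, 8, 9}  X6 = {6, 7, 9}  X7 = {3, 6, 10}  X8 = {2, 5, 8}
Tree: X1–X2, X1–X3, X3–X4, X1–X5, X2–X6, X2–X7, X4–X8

No — bags containing vertex 9 are not connected in the tree.

A tree decomposition must satisfy three properties: every vertex lies in some bag; for every edge, both endpoints lie together in some bag; and for every vertex, the bags containing it form a connected subtree. Here bags containing vertex 9 are not connected in the tree, so the decomposition is invalid.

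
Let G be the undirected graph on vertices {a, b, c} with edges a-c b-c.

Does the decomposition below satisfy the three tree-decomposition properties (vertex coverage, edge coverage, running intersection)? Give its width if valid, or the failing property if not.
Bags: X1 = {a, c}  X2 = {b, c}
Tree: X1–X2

Yes; width 1.

Checking the three conditions: (i) the bags cover all of {a, b, c}; (ii) for each edge, some bag contains both endpoints; (iii) the bags containing any fixed vertex form a subtree. All hold, so the decomposition is valid with width 2 − 1 = 1.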